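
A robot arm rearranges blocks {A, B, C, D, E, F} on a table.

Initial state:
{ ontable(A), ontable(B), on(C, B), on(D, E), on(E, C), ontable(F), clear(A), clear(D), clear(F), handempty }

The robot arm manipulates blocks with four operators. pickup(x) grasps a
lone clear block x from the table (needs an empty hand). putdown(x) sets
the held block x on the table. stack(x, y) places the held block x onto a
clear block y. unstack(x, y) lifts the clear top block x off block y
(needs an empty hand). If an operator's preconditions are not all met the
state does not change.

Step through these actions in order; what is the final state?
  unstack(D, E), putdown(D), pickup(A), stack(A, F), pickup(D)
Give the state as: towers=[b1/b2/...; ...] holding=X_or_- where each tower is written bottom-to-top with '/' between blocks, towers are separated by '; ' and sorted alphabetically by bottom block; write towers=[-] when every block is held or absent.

towers=[B/C/E; F/A] holding=D

step 1 (unstack(D, E)): towers=[A; B/C/E; F] holding=D
step 2 (putdown(D)): towers=[A; B/C/E; D; F] holding=-
step 3 (pickup(A)): towers=[B/C/E; D; F] holding=A
step 4 (stack(A, F)): towers=[B/C/E; D; F/A] holding=-
step 5 (pickup(D)): towers=[B/C/E; F/A] holding=D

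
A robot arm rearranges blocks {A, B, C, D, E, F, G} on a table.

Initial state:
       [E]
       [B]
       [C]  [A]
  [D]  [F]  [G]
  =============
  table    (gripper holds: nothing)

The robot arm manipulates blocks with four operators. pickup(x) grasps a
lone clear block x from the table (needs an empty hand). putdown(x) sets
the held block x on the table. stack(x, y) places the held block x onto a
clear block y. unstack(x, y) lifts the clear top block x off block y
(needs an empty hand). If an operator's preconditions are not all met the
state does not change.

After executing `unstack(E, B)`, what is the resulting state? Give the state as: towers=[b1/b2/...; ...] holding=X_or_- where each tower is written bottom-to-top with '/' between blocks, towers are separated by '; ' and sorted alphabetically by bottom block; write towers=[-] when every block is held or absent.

towers=[D; F/C/B; G/A] holding=E

before: towers=[D; F/C/B/E; G/A] holding=-
pre[unstack(E, B)]: on(E,B) yes, clear(E) yes, handempty yes
all met → apply unstack(E, B)
after:  towers=[D; F/C/B; G/A] holding=E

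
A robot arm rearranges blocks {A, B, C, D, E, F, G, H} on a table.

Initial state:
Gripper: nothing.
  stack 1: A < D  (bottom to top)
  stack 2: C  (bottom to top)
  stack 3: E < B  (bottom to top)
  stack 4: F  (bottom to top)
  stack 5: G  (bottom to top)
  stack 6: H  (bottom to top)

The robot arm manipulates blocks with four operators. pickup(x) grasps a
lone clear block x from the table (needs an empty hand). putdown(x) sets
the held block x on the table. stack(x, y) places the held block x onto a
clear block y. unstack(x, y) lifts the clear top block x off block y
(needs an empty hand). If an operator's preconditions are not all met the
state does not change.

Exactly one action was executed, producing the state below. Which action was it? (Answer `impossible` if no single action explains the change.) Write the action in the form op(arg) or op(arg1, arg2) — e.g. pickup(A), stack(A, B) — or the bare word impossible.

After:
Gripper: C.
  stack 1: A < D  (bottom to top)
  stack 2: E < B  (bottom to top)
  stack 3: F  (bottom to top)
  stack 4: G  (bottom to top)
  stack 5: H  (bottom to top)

target: towers=[A/D; E/B; F; G; H] holding=C
         pickup(G) → towers=[A/D; C; E/B; F; H] holding=G
         pickup(H) → towers=[A/D; C; E/B; F; G] holding=H
     unstack(B, E) → towers=[A/D; C; E; F; G; H] holding=B
         pickup(F) → towers=[A/D; C; E/B; G; H] holding=F
     unstack(D, A) → towers=[A; C; E/B; F; G; H] holding=D
         pickup(C) → towers=[A/D; E/B; F; G; H] holding=C  ← match

pickup(C)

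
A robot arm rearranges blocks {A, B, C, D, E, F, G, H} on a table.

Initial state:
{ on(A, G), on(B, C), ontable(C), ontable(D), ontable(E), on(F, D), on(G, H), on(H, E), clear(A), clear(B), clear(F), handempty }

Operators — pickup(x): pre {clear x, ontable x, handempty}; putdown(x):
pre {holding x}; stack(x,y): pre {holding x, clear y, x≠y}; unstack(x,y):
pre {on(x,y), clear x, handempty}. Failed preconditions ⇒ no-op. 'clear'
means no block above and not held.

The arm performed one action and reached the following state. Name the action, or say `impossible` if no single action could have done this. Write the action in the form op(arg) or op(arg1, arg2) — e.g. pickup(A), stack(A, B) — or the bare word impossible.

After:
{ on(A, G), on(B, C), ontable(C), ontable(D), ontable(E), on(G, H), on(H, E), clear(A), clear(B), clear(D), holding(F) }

target: towers=[C/B; D; E/H/G/A] holding=F
     unstack(A, G) → towers=[C/B; D/F; E/H/G] holding=A
     unstack(B, C) → towers=[C; D/F; E/H/G/A] holding=B
     unstack(F, D) → towers=[C/B; D; E/H/G/A] holding=F  ← match

unstack(F, D)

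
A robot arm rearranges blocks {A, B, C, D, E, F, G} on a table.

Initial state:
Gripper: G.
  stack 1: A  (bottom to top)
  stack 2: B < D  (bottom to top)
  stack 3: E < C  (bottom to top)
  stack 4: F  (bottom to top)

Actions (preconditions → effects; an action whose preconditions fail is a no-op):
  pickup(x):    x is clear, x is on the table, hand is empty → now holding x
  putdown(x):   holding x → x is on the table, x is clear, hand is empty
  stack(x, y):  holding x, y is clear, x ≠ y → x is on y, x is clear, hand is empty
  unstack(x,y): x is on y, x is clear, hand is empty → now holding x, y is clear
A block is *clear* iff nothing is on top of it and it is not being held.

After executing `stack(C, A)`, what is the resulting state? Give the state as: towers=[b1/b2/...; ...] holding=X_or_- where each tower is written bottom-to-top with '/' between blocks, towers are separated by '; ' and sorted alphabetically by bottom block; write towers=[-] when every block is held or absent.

before: towers=[A; B/D; E/C; F] holding=G
pre[stack(C, A)]: holding(C) no, clear(A) yes, C≠A yes
holding(C) unmet → stack(C, A) is a no-op
after:  towers=[A; B/D; E/C; F] holding=G

towers=[A; B/D; E/C; F] holding=G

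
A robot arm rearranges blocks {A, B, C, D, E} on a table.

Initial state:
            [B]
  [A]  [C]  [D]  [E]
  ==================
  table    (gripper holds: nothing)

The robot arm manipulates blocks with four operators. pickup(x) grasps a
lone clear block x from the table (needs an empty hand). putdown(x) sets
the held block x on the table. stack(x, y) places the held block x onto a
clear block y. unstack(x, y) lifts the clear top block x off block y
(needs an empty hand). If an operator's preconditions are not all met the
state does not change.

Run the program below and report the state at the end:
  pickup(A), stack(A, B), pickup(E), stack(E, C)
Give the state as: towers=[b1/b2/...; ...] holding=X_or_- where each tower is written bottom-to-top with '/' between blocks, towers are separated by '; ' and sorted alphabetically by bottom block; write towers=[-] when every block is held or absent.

step 1 (pickup(A)): towers=[C; D/B; E] holding=A
step 2 (stack(A, B)): towers=[C; D/B/A; E] holding=-
step 3 (pickup(E)): towers=[C; D/B/A] holding=E
step 4 (stack(E, C)): towers=[C/E; D/B/A] holding=-

towers=[C/E; D/B/A] holding=-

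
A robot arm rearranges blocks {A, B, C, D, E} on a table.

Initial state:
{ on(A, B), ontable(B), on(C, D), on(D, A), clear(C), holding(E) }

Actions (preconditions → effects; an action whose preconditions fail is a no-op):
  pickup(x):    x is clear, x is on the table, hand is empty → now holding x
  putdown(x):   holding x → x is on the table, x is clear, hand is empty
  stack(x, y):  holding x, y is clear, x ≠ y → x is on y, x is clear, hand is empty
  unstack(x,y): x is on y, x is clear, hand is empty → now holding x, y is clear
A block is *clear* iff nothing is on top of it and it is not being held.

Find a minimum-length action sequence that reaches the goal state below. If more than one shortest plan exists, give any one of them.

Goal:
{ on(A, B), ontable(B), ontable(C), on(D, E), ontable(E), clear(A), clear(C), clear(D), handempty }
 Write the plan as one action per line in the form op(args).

putdown(E)
unstack(C, D)
putdown(C)
unstack(D, A)
stack(D, E)

step 1 (putdown(E)): towers=[B/A/D/C; E] holding=-
step 2 (unstack(C, D)): towers=[B/A/D; E] holding=C
step 3 (putdown(C)): towers=[B/A/D; C; E] holding=-
step 4 (unstack(D, A)): towers=[B/A; C; E] holding=D
step 5 (stack(D, E)): towers=[B/A; C; E/D] holding=-
goal check: towers=[B/A; C; E/D] holding=- — reached (length 5, optimal by BFS)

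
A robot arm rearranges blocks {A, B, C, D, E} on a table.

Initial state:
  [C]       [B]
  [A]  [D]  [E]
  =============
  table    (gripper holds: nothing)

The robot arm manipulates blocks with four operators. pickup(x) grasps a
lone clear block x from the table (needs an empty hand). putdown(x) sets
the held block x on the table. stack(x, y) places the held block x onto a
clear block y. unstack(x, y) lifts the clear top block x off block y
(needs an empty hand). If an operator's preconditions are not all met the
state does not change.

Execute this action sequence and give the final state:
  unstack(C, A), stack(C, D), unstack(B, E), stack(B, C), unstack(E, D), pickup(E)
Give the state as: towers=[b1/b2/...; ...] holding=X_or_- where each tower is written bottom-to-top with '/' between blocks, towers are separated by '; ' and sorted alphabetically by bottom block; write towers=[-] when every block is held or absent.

step 1 (unstack(C, A)): towers=[A; D; E/B] holding=C
step 2 (stack(C, D)): towers=[A; D/C; E/B] holding=-
step 3 (unstack(B, E)): towers=[A; D/C; E] holding=B
step 4 (stack(B, C)): towers=[A; D/C/B; E] holding=-
step 5 (unstack(E, D)) [no-op]: towers=[A; D/C/B; E] holding=-
step 6 (pickup(E)): towers=[A; D/C/B] holding=E

towers=[A; D/C/B] holding=E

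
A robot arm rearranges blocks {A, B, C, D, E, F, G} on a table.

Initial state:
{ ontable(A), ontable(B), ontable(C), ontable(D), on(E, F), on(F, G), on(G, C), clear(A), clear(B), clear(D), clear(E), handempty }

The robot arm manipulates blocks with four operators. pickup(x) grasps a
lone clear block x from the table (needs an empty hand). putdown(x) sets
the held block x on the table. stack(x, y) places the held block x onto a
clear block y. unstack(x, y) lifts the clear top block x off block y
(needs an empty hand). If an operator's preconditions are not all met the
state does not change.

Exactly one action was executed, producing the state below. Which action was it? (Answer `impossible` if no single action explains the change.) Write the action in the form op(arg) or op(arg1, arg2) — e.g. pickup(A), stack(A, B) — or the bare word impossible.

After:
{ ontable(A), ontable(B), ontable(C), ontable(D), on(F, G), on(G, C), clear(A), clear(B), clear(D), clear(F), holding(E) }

unstack(E, F)

target: towers=[A; B; C/G/F; D] holding=E
         pickup(B) → towers=[A; C/G/F/E; D] holding=B
         pickup(D) → towers=[A; B; C/G/F/E] holding=D
         pickup(A) → towers=[B; C/G/F/E; D] holding=A
     unstack(E, F) → towers=[A; B; C/G/F; D] holding=E  ← match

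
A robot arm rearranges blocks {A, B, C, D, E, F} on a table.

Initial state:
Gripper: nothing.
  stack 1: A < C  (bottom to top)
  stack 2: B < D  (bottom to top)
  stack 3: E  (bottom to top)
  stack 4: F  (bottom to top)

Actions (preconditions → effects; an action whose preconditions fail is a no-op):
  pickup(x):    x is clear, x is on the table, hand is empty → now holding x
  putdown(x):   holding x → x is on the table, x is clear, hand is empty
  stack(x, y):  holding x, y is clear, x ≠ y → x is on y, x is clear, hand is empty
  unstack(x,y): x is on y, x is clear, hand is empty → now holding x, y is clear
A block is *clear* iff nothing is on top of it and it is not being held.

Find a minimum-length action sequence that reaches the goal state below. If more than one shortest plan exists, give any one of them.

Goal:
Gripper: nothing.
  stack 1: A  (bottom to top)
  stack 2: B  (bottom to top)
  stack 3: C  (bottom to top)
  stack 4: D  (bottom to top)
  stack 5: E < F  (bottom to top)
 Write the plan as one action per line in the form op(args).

pickup(F)
stack(F, E)
unstack(D, B)
putdown(D)
unstack(C, A)
putdown(C)

step 1 (pickup(F)): towers=[A/C; B/D; E] holding=F
step 2 (stack(F, E)): towers=[A/C; B/D; E/F] holding=-
step 3 (unstack(D, B)): towers=[A/C; B; E/F] holding=D
step 4 (putdown(D)): towers=[A/C; B; D; E/F] holding=-
step 5 (unstack(C, A)): towers=[A; B; D; E/F] holding=C
step 6 (putdown(C)): towers=[A; B; C; D; E/F] holding=-
goal check: towers=[A; B; C; D; E/F] holding=- — reached (length 6, optimal by BFS)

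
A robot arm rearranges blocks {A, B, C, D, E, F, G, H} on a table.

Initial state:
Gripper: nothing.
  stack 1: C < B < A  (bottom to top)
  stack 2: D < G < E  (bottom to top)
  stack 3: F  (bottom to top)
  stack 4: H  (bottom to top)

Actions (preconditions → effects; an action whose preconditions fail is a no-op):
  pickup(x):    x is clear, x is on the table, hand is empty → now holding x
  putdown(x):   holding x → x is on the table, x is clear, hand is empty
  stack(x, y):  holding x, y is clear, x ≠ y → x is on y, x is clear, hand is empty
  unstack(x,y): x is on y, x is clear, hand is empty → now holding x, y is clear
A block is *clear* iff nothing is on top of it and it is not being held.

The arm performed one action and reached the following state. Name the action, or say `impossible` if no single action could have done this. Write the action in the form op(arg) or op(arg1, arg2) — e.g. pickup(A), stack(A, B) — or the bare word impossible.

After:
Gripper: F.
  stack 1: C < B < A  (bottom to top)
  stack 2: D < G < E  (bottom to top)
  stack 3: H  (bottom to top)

pickup(F)

target: towers=[C/B/A; D/G/E; H] holding=F
     unstack(A, B) → towers=[C/B; D/G/E; F; H] holding=A
     unstack(E, G) → towers=[C/B/A; D/G; F; H] holding=E
         pickup(H) → towers=[C/B/A; D/G/E; F] holding=H
         pickup(F) → towers=[C/B/A; D/G/E; H] holding=F  ← match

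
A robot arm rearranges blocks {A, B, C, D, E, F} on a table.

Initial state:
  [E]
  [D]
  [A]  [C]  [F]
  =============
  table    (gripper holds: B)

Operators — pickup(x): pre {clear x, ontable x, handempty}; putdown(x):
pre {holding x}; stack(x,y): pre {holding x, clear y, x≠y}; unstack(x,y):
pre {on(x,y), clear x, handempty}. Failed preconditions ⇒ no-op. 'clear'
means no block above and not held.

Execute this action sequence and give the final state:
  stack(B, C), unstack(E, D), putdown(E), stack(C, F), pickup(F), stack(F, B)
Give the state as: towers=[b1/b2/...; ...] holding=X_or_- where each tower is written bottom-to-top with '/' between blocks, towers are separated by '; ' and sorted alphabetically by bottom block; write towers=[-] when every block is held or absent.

towers=[A/D; C/B/F; E] holding=-

step 1 (stack(B, C)): towers=[A/D/E; C/B; F] holding=-
step 2 (unstack(E, D)): towers=[A/D; C/B; F] holding=E
step 3 (putdown(E)): towers=[A/D; C/B; E; F] holding=-
step 4 (stack(C, F)) [no-op]: towers=[A/D; C/B; E; F] holding=-
step 5 (pickup(F)): towers=[A/D; C/B; E] holding=F
step 6 (stack(F, B)): towers=[A/D; C/B/F; E] holding=-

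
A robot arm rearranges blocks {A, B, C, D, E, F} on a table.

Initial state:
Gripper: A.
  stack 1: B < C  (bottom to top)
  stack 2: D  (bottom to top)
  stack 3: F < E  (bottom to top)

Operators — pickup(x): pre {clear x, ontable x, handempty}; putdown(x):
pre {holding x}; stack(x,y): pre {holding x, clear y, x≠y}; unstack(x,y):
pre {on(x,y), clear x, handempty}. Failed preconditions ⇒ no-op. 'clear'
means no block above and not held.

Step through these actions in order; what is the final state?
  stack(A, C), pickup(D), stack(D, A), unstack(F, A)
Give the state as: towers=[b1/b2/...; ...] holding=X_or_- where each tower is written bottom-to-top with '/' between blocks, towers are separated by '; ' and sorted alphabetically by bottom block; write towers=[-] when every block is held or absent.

towers=[B/C/A/D; F/E] holding=-

step 1 (stack(A, C)): towers=[B/C/A; D; F/E] holding=-
step 2 (pickup(D)): towers=[B/C/A; F/E] holding=D
step 3 (stack(D, A)): towers=[B/C/A/D; F/E] holding=-
step 4 (unstack(F, A)) [no-op]: towers=[B/C/A/D; F/E] holding=-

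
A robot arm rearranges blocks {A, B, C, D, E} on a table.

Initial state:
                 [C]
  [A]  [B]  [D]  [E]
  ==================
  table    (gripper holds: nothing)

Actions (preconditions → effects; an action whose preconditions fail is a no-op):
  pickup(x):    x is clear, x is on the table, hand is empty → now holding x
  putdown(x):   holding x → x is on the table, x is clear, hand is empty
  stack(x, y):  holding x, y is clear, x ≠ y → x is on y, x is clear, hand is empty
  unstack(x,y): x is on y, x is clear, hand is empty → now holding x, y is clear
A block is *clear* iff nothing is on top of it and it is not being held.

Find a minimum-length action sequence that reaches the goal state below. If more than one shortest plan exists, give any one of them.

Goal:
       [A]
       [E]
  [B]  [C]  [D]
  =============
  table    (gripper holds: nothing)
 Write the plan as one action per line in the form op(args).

step 1 (unstack(C, E)): towers=[A; B; D; E] holding=C
step 2 (putdown(C)): towers=[A; B; C; D; E] holding=-
step 3 (pickup(E)): towers=[A; B; C; D] holding=E
step 4 (stack(E, C)): towers=[A; B; C/E; D] holding=-
step 5 (pickup(A)): towers=[B; C/E; D] holding=A
step 6 (stack(A, E)): towers=[B; C/E/A; D] holding=-
goal check: towers=[B; C/E/A; D] holding=- — reached (length 6, optimal by BFS)

unstack(C, E)
putdown(C)
pickup(E)
stack(E, C)
pickup(A)
stack(A, E)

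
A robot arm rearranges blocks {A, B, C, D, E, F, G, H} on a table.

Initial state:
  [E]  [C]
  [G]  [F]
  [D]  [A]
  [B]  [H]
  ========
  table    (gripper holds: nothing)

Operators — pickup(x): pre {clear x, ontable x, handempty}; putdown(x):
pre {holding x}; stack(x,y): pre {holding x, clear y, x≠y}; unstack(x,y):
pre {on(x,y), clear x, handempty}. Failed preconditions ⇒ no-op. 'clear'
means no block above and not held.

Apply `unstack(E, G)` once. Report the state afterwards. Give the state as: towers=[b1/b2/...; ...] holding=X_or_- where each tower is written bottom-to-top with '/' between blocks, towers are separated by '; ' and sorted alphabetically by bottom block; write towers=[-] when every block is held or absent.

towers=[B/D/G; H/A/F/C] holding=E

before: towers=[B/D/G/E; H/A/F/C] holding=-
pre[unstack(E, G)]: on(E,G) yes, clear(E) yes, handempty yes
all met → apply unstack(E, G)
after:  towers=[B/D/G; H/A/F/C] holding=E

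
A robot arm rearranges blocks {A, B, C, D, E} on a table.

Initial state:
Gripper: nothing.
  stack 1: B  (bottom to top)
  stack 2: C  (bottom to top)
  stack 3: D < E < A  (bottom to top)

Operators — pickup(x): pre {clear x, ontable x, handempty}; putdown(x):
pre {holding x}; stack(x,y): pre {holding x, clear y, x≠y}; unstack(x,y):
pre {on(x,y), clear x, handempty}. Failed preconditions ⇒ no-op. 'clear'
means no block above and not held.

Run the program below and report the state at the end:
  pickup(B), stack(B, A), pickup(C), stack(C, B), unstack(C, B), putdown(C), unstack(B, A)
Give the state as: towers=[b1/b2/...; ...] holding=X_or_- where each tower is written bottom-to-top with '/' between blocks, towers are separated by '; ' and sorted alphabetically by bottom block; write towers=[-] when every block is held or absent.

towers=[C; D/E/A] holding=B

step 1 (pickup(B)): towers=[C; D/E/A] holding=B
step 2 (stack(B, A)): towers=[C; D/E/A/B] holding=-
step 3 (pickup(C)): towers=[D/E/A/B] holding=C
step 4 (stack(C, B)): towers=[D/E/A/B/C] holding=-
step 5 (unstack(C, B)): towers=[D/E/A/B] holding=C
step 6 (putdown(C)): towers=[C; D/E/A/B] holding=-
step 7 (unstack(B, A)): towers=[C; D/E/A] holding=B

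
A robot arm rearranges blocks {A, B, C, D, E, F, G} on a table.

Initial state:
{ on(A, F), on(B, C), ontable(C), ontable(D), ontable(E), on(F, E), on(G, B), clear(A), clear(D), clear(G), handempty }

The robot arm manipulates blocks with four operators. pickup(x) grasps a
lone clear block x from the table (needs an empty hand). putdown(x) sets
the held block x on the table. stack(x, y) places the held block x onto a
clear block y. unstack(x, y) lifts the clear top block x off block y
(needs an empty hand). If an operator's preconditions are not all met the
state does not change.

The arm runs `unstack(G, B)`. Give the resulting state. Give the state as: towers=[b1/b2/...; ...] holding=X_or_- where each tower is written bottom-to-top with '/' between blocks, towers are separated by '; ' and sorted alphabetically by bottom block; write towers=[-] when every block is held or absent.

towers=[C/B; D; E/F/A] holding=G

before: towers=[C/B/G; D; E/F/A] holding=-
pre[unstack(G, B)]: on(G,B) yes, clear(G) yes, handempty yes
all met → apply unstack(G, B)
after:  towers=[C/B; D; E/F/A] holding=G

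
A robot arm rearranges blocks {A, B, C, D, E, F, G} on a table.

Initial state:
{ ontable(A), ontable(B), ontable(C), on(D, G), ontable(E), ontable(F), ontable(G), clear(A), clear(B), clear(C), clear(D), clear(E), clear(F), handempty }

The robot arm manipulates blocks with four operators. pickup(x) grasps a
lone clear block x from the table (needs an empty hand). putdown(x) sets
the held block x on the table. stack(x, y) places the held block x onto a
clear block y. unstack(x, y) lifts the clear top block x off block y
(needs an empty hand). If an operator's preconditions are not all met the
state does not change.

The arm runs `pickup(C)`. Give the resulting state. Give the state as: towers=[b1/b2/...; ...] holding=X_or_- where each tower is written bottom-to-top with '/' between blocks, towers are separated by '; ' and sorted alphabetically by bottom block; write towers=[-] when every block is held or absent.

before: towers=[A; B; C; E; F; G/D] holding=-
pre[pickup(C)]: clear(C) ok, ontable(C) ok, handempty ok
all met → apply pickup(C)
after:  towers=[A; B; E; F; G/D] holding=C

towers=[A; B; E; F; G/D] holding=C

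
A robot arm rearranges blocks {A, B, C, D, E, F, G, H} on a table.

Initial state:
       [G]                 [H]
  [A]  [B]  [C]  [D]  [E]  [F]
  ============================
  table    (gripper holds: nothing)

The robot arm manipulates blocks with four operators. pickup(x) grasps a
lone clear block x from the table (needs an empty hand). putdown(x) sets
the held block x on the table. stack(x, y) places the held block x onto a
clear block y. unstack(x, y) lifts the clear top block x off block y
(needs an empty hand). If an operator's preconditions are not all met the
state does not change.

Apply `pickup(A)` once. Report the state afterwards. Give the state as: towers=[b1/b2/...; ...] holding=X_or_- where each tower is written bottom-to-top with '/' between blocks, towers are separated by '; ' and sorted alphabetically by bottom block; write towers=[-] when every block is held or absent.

towers=[B/G; C; D; E; F/H] holding=A

before: towers=[A; B/G; C; D; E; F/H] holding=-
pre[pickup(A)]: clear(A) yes, ontable(A) yes, handempty yes
all met → apply pickup(A)
after:  towers=[B/G; C; D; E; F/H] holding=A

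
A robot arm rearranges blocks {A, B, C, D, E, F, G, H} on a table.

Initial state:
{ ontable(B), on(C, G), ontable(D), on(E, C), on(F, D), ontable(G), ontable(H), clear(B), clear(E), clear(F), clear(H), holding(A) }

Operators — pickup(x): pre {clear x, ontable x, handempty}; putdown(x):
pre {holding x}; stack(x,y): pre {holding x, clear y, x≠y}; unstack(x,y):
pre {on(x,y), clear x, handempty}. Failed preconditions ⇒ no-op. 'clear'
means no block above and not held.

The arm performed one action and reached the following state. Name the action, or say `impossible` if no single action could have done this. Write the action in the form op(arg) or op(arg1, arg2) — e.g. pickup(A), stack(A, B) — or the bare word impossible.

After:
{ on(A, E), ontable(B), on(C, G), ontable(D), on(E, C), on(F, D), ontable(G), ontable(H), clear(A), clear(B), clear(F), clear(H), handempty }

stack(A, E)

target: towers=[B; D/F; G/C/E/A; H] holding=-
        putdown(A) → towers=[A; B; D/F; G/C/E; H] holding=-
       stack(A, E) → towers=[B; D/F; G/C/E/A; H] holding=-  ← match
       stack(A, H) → towers=[B; D/F; G/C/E; H/A] holding=-
       stack(A, B) → towers=[B/A; D/F; G/C/E; H] holding=-
       stack(A, F) → towers=[B; D/F/A; G/C/E; H] holding=-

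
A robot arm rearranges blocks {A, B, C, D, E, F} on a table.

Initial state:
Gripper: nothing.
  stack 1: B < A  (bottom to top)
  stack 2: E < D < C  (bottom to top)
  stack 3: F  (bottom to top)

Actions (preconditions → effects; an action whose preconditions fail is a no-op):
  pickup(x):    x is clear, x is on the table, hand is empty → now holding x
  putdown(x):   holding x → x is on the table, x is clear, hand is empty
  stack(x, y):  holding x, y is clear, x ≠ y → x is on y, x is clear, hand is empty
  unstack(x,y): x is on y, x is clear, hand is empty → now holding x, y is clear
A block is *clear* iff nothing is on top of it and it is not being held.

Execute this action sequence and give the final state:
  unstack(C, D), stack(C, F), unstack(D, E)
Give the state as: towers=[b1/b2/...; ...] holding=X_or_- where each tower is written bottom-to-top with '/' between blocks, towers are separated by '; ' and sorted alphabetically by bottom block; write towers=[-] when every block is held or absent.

towers=[B/A; E; F/C] holding=D

step 1 (unstack(C, D)): towers=[B/A; E/D; F] holding=C
step 2 (stack(C, F)): towers=[B/A; E/D; F/C] holding=-
step 3 (unstack(D, E)): towers=[B/A; E; F/C] holding=D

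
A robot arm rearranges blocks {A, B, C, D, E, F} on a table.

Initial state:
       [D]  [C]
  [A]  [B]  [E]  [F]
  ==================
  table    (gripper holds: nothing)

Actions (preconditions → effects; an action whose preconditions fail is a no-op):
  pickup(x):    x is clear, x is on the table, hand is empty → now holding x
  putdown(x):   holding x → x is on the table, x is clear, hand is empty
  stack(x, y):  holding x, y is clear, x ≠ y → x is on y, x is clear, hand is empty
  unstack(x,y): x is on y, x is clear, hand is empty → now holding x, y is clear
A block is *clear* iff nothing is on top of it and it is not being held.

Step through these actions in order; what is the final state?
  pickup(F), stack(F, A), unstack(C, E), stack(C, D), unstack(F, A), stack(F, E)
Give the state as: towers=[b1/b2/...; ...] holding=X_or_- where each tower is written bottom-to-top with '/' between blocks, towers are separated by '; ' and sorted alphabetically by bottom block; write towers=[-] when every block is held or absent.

step 1 (pickup(F)): towers=[A; B/D; E/C] holding=F
step 2 (stack(F, A)): towers=[A/F; B/D; E/C] holding=-
step 3 (unstack(C, E)): towers=[A/F; B/D; E] holding=C
step 4 (stack(C, D)): towers=[A/F; B/D/C; E] holding=-
step 5 (unstack(F, A)): towers=[A; B/D/C; E] holding=F
step 6 (stack(F, E)): towers=[A; B/D/C; E/F] holding=-

towers=[A; B/D/C; E/F] holding=-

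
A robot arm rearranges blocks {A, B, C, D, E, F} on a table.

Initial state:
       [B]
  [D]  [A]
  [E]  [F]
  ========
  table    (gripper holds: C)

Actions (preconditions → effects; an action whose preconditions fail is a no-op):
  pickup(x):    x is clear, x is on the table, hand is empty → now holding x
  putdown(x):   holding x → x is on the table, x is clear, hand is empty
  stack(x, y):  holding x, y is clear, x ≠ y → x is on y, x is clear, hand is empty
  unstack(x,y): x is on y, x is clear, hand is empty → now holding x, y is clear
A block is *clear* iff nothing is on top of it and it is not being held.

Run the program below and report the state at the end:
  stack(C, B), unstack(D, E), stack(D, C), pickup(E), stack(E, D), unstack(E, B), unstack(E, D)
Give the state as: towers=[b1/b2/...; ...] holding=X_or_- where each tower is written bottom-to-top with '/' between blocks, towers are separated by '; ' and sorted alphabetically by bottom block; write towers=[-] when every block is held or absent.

step 1 (stack(C, B)): towers=[E/D; F/A/B/C] holding=-
step 2 (unstack(D, E)): towers=[E; F/A/B/C] holding=D
step 3 (stack(D, C)): towers=[E; F/A/B/C/D] holding=-
step 4 (pickup(E)): towers=[F/A/B/C/D] holding=E
step 5 (stack(E, D)): towers=[F/A/B/C/D/E] holding=-
step 6 (unstack(E, B)) [no-op]: towers=[F/A/B/C/D/E] holding=-
step 7 (unstack(E, D)): towers=[F/A/B/C/D] holding=E

towers=[F/A/B/C/D] holding=E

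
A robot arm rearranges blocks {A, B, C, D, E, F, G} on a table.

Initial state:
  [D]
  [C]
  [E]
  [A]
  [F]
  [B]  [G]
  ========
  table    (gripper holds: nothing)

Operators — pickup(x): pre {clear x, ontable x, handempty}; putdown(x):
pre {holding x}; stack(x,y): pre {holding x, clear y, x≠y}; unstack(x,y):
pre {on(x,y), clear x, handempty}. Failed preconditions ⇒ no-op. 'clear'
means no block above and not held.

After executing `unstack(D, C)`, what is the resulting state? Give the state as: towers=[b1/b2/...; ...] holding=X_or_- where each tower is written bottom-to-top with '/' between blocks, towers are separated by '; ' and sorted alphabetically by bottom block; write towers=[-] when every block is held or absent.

before: towers=[B/F/A/E/C/D; G] holding=-
pre[unstack(D, C)]: on(D,C) yes, clear(D) yes, handempty yes
all met → apply unstack(D, C)
after:  towers=[B/F/A/E/C; G] holding=D

towers=[B/F/A/E/C; G] holding=D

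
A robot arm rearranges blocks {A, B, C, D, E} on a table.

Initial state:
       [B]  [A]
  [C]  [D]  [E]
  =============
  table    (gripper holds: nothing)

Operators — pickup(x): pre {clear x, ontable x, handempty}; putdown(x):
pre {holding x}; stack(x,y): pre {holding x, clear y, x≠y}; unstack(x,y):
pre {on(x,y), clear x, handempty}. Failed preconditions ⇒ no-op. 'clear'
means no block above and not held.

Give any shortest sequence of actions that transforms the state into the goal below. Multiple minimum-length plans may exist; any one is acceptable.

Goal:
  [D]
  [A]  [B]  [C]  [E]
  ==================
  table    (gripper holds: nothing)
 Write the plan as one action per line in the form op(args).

step 1 (unstack(B, D)): towers=[C; D; E/A] holding=B
step 2 (putdown(B)): towers=[B; C; D; E/A] holding=-
step 3 (unstack(A, E)): towers=[B; C; D; E] holding=A
step 4 (putdown(A)): towers=[A; B; C; D; E] holding=-
step 5 (pickup(D)): towers=[A; B; C; E] holding=D
step 6 (stack(D, A)): towers=[A/D; B; C; E] holding=-
goal check: towers=[A/D; B; C; E] holding=- — reached (length 6, optimal by BFS)

unstack(B, D)
putdown(B)
unstack(A, E)
putdown(A)
pickup(D)
stack(D, A)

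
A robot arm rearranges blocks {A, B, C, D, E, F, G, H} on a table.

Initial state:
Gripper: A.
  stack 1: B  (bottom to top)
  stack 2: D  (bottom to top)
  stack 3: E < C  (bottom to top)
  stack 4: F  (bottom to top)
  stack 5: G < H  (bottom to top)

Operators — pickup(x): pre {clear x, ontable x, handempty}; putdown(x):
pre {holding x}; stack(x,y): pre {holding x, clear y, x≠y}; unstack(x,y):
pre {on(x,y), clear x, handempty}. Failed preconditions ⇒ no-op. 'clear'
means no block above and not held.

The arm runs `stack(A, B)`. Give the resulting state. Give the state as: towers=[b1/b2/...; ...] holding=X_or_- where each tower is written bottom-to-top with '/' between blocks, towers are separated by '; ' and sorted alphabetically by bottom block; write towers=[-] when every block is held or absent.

before: towers=[B; D; E/C; F; G/H] holding=A
pre[stack(A, B)]: holding(A) ✓, clear(B) ✓, A≠B ✓
all met → apply stack(A, B)
after:  towers=[B/A; D; E/C; F; G/H] holding=-

towers=[B/A; D; E/C; F; G/H] holding=-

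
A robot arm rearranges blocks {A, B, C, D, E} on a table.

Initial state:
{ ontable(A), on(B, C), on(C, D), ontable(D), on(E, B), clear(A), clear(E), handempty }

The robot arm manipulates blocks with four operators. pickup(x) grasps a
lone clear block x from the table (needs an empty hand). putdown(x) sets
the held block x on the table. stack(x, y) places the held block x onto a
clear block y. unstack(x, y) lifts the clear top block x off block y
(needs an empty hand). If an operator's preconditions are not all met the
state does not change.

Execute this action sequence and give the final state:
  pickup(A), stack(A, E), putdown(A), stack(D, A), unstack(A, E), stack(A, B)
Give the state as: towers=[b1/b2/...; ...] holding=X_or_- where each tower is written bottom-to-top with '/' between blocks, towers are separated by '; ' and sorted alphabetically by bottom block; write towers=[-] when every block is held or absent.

step 1 (pickup(A)): towers=[D/C/B/E] holding=A
step 2 (stack(A, E)): towers=[D/C/B/E/A] holding=-
step 3 (putdown(A)) [no-op]: towers=[D/C/B/E/A] holding=-
step 4 (stack(D, A)) [no-op]: towers=[D/C/B/E/A] holding=-
step 5 (unstack(A, E)): towers=[D/C/B/E] holding=A
step 6 (stack(A, B)) [no-op]: towers=[D/C/B/E] holding=A

towers=[D/C/B/E] holding=A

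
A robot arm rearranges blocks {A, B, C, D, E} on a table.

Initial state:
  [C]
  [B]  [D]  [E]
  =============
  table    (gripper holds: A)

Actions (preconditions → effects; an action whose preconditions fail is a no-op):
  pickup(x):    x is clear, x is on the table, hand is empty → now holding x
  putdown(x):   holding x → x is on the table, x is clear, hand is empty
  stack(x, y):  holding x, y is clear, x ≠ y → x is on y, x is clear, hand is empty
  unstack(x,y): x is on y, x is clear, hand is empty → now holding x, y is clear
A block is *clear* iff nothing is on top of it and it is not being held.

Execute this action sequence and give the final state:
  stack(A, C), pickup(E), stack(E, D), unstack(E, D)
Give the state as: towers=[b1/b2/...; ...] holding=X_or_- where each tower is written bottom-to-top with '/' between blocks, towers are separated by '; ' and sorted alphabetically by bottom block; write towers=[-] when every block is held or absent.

step 1 (stack(A, C)): towers=[B/C/A; D; E] holding=-
step 2 (pickup(E)): towers=[B/C/A; D] holding=E
step 3 (stack(E, D)): towers=[B/C/A; D/E] holding=-
step 4 (unstack(E, D)): towers=[B/C/A; D] holding=E

towers=[B/C/A; D] holding=E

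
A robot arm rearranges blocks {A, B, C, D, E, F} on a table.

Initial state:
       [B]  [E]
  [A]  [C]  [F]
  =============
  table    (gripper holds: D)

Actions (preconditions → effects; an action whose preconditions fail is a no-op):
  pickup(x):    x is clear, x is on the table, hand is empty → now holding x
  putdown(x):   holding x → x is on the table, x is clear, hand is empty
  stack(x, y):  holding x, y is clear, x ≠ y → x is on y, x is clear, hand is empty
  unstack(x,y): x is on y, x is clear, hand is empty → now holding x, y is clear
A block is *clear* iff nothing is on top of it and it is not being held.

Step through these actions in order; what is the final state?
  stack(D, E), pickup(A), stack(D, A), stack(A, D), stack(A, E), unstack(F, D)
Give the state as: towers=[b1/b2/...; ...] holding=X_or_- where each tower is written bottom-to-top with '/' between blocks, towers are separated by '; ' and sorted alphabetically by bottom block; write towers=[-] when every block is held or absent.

towers=[C/B; F/E/D/A] holding=-

step 1 (stack(D, E)): towers=[A; C/B; F/E/D] holding=-
step 2 (pickup(A)): towers=[C/B; F/E/D] holding=A
step 3 (stack(D, A)) [no-op]: towers=[C/B; F/E/D] holding=A
step 4 (stack(A, D)): towers=[C/B; F/E/D/A] holding=-
step 5 (stack(A, E)) [no-op]: towers=[C/B; F/E/D/A] holding=-
step 6 (unstack(F, D)) [no-op]: towers=[C/B; F/E/D/A] holding=-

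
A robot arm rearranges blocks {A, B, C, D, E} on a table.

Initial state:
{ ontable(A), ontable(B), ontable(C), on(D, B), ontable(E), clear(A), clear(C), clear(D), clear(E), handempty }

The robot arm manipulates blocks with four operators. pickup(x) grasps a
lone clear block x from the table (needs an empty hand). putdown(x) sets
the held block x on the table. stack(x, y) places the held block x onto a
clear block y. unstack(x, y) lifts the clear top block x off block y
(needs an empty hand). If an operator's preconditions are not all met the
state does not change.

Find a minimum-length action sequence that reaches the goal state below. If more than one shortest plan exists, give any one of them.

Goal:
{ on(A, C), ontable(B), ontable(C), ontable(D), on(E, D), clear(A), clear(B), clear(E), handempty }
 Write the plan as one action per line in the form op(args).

unstack(D, B)
putdown(D)
pickup(A)
stack(A, C)
pickup(E)
stack(E, D)

step 1 (unstack(D, B)): towers=[A; B; C; E] holding=D
step 2 (putdown(D)): towers=[A; B; C; D; E] holding=-
step 3 (pickup(A)): towers=[B; C; D; E] holding=A
step 4 (stack(A, C)): towers=[B; C/A; D; E] holding=-
step 5 (pickup(E)): towers=[B; C/A; D] holding=E
step 6 (stack(E, D)): towers=[B; C/A; D/E] holding=-
goal check: towers=[B; C/A; D/E] holding=- — reached (length 6, optimal by BFS)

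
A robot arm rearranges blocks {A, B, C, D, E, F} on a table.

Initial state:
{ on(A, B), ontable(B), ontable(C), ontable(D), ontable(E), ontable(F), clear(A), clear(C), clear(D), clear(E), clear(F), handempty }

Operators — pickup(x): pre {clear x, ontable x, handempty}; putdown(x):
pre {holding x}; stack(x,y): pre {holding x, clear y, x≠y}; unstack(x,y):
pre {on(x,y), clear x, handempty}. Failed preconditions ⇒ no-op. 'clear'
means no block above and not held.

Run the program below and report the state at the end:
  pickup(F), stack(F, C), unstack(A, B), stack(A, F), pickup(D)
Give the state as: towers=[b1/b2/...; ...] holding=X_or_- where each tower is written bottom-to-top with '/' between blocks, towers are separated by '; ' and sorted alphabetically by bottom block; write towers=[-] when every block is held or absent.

towers=[B; C/F/A; E] holding=D

step 1 (pickup(F)): towers=[B/A; C; D; E] holding=F
step 2 (stack(F, C)): towers=[B/A; C/F; D; E] holding=-
step 3 (unstack(A, B)): towers=[B; C/F; D; E] holding=A
step 4 (stack(A, F)): towers=[B; C/F/A; D; E] holding=-
step 5 (pickup(D)): towers=[B; C/F/A; E] holding=D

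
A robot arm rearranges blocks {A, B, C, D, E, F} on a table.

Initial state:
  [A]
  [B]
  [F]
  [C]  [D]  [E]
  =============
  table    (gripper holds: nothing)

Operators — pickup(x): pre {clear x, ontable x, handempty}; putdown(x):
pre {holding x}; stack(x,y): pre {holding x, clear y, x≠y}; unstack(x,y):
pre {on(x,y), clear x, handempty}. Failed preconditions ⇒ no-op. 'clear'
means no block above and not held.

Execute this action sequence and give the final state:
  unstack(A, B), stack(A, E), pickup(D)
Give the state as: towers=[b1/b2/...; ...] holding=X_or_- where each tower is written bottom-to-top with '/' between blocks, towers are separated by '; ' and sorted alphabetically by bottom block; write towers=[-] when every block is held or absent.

step 1 (unstack(A, B)): towers=[C/F/B; D; E] holding=A
step 2 (stack(A, E)): towers=[C/F/B; D; E/A] holding=-
step 3 (pickup(D)): towers=[C/F/B; E/A] holding=D

towers=[C/F/B; E/A] holding=D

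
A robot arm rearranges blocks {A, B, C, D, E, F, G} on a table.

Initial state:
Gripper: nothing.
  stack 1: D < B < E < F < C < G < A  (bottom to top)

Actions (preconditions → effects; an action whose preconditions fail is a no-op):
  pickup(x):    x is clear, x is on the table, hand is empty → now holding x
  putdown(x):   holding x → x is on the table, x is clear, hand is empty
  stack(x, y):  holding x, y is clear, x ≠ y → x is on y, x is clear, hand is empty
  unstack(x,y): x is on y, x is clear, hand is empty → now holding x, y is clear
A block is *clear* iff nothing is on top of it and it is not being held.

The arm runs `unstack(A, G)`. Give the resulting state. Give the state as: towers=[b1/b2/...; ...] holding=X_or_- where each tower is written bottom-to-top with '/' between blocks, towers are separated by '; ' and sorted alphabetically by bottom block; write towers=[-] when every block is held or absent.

towers=[D/B/E/F/C/G] holding=A

before: towers=[D/B/E/F/C/G/A] holding=-
pre[unstack(A, G)]: on(A,G) ✓, clear(A) ✓, handempty ✓
all met → apply unstack(A, G)
after:  towers=[D/B/E/F/C/G] holding=A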